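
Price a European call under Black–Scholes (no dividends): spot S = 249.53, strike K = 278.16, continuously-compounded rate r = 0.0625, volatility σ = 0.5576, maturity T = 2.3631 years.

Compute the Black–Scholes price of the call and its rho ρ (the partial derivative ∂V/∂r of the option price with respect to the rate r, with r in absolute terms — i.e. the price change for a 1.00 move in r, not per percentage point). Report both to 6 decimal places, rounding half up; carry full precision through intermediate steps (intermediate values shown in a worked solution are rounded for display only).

σ√T = 0.5576·√2.3631 = 0.857164
d₁ = (ln(S/K) + (r+σ²/2)T) / (σ√T) = (ln(249.53/278.16) + (0.0625+0.5576²/2)·2.3631) / 0.857164 = (-0.108617 + 0.515059) / 0.857164 = 0.474170
d₂ = d₁ − σ√T = 0.474170 − 0.857164 = -0.382994
e^{−rT} = e^{−0.0625·2.3631} = 0.862695
N(d₁) = 0.682311,  N(d₂) = 0.350862
Call price V = S·N(d₁) − K·e^{−rT}·N(d₂) = 170.256972 − 84.195451 = 86.061521
ρ = K·T·e^{−rT}·N(d₂) = 198.962270

price = 86.061521
ρ = 198.962270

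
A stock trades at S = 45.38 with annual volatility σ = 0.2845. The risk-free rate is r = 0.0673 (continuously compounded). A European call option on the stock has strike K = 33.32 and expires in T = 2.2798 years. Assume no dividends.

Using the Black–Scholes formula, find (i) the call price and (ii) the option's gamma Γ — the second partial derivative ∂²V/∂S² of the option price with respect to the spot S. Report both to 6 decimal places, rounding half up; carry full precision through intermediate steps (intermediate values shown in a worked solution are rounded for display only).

price = 17.895133
Γ = 0.008893

σ√T = 0.2845·√2.2798 = 0.429567
d₁ = (ln(S/K) + (r+σ²/2)T) / (σ√T) = (ln(45.38/33.32) + (0.0673+0.2845²/2)·2.2798) / 0.429567 = (0.308914 + 0.245694) / 0.429567 = 1.291087
d₂ = d₁ − σ√T = 1.291087 − 0.429567 = 0.861520
e^{−rT} = e^{−0.0673·2.2798} = 0.857760
N(d₁) = 0.901663,  N(d₂) = 0.805524
Call price V = S·N(d₁) − K·e^{−rT}·N(d₂) = 40.917477 − 23.022344 = 17.895133
φ(d₁) = (1/√(2π))·e^{−d₁²/2} = 0.173359
Γ = φ(d₁) / (S·σ·√T) = 0.008893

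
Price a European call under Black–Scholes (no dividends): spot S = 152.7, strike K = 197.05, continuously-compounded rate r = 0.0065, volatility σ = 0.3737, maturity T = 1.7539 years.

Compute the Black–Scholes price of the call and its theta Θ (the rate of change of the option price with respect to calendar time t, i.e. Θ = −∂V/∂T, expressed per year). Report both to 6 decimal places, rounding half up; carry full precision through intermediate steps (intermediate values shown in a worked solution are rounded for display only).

σ√T = 0.3737·√1.7539 = 0.494909
d₁ = (ln(S/K) + (r+σ²/2)T) / (σ√T) = (ln(152.7/197.05) + (0.0065+0.3737²/2)·1.7539) / 0.494909 = (-0.254982 + 0.133868) / 0.494909 = -0.244720
d₂ = d₁ − σ√T = -0.244720 − 0.494909 = -0.739630
e^{−rT} = e^{−0.0065·1.7539} = 0.988664
N(d₁) = 0.403336,  N(d₂) = 0.229762
Call price V = S·N(d₁) − K·e^{−rT}·N(d₂) = 61.589476 − 44.761461 = 16.828015
φ(d₁) = (1/√(2π))·e^{−d₁²/2} = 0.387173
Θ = −S·φ(d₁)·σ/(2√T) − r·K·e^{−rT}·N(d₂) = −8.341329 − 0.290949 = -8.632279

price = 16.828015
Θ = -8.632279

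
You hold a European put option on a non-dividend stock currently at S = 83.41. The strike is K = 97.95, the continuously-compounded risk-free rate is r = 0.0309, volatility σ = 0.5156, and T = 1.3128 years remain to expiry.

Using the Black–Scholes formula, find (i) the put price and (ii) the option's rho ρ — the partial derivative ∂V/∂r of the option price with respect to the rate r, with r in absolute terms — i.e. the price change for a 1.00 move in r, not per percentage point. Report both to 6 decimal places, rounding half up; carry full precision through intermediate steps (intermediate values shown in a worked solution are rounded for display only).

σ√T = 0.5156·√1.3128 = 0.590762
d₁ = (ln(S/K) + (r+σ²/2)T) / (σ√T) = (ln(83.41/97.95) + (0.0309+0.5156²/2)·1.3128) / 0.590762 = (-0.160689 + 0.215065) / 0.590762 = 0.092044
d₂ = d₁ − σ√T = 0.092044 − 0.590762 = -0.498717
e^{−rT} = e^{−0.0309·1.3128} = 0.960246
N(−d₁) = 0.463331,  N(−d₂) = 0.691011
Put price V = K·e^{−rT}·N(−d₂) − S·N(−d₁) = 64.993788 − 38.646478 = 26.347311
ρ = −K·T·e^{−rT}·N(−d₂) = -85.323845

price = 26.347311
ρ = -85.323845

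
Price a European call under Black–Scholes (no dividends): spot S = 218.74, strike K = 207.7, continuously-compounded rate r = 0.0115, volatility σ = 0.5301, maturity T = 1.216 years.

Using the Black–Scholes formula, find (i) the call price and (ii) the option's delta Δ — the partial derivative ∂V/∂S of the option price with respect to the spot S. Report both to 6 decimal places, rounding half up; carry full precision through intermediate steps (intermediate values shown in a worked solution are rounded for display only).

price = 55.954295
Δ = 0.657186

σ√T = 0.5301·√1.216 = 0.584554
d₁ = (ln(S/K) + (r+σ²/2)T) / (σ√T) = (ln(218.74/207.7) + (0.0115+0.5301²/2)·1.216) / 0.584554 = (0.051789 + 0.184836) / 0.584554 = 0.404795
d₂ = d₁ − σ√T = 0.404795 − 0.584554 = -0.179759
e^{−rT} = e^{−0.0115·1.216} = 0.986113
N(d₁) = 0.657186,  N(d₂) = 0.428671
Call price V = S·N(d₁) − K·e^{−rT}·N(d₂) = 143.752874 − 87.798579 = 55.954295
Δ = N(d₁) = 0.657186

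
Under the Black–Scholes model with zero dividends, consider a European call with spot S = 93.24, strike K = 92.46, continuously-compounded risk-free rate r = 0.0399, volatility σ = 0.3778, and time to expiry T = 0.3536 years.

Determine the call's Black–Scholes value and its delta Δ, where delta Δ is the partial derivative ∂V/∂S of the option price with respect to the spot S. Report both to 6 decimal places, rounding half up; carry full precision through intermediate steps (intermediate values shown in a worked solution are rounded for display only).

σ√T = 0.3778·√0.3536 = 0.224656
d₁ = (ln(S/K) + (r+σ²/2)T) / (σ√T) = (ln(93.24/92.46) + (0.0399+0.3778²/2)·0.3536) / 0.224656 = (0.008401 + 0.039344) / 0.224656 = 0.212523
d₂ = d₁ − σ√T = 0.212523 − 0.224656 = -0.012133
e^{−rT} = e^{−0.0399·0.3536} = 0.985990
N(d₁) = 0.584150,  N(d₂) = 0.495160
Call price V = S·N(d₁) − K·e^{−rT}·N(d₂) = 54.466179 − 45.141065 = 9.325115
Δ = N(d₁) = 0.584150

price = 9.325115
Δ = 0.584150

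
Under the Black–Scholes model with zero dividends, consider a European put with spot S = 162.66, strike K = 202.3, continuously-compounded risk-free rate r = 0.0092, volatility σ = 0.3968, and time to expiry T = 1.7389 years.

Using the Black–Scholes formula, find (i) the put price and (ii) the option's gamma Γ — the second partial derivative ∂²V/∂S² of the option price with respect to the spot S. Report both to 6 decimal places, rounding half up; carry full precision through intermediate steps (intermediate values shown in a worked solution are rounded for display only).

σ√T = 0.3968·√1.7389 = 0.523250
d₁ = (ln(S/K) + (r+σ²/2)T) / (σ√T) = (ln(162.66/202.3) + (0.0092+0.3968²/2)·1.7389) / 0.523250 = (-0.218090 + 0.152893) / 0.523250 = -0.124599
d₂ = d₁ − σ√T = -0.124599 − 0.523250 = -0.647849
e^{−rT} = e^{−0.0092·1.7389} = 0.984129
N(−d₁) = 0.549580,  N(−d₂) = 0.741459
Put price V = K·e^{−rT}·N(−d₂) − S·N(−d₁) = 147.616558 − 89.394629 = 58.221929
φ(d₁) = (1/√(2π))·e^{−d₁²/2} = 0.395857
Γ = φ(d₁) / (S·σ·√T) = 0.004651

price = 58.221929
Γ = 0.004651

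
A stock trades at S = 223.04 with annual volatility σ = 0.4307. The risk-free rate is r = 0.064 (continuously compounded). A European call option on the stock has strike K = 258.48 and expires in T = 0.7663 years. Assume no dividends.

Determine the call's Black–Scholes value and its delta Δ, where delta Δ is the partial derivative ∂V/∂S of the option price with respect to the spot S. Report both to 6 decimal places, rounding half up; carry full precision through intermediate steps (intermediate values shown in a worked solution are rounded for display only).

σ√T = 0.4307·√0.7663 = 0.377029
d₁ = (ln(S/K) + (r+σ²/2)T) / (σ√T) = (ln(223.04/258.48) + (0.064+0.4307²/2)·0.7663) / 0.377029 = (-0.147467 + 0.120118) / 0.377029 = -0.072538
d₂ = d₁ − σ√T = -0.072538 − 0.377029 = -0.449566
e^{−rT} = e^{−0.064·0.7663} = 0.952140
N(d₁) = 0.471087,  N(d₂) = 0.326512
Call price V = S·N(d₁) − K·e^{−rT}·N(d₂) = 105.071262 − 80.357508 = 24.713754
Δ = N(d₁) = 0.471087

price = 24.713754
Δ = 0.471087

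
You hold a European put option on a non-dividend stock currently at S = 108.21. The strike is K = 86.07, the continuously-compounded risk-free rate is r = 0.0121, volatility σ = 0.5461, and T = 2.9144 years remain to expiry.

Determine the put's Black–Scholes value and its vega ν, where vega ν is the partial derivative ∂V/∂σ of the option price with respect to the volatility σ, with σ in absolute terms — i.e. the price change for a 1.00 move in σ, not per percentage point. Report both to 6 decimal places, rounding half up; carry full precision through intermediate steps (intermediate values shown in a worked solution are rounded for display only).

price = 23.029313
ν = 55.650272

σ√T = 0.5461·√2.9144 = 0.932281
d₁ = (ln(S/K) + (r+σ²/2)T) / (σ√T) = (ln(108.21/86.07) + (0.0121+0.5461²/2)·2.9144) / 0.932281 = (0.228913 + 0.469838) / 0.932281 = 0.749507
d₂ = d₁ − σ√T = 0.749507 − 0.932281 = -0.182774
e^{−rT} = e^{−0.0121·2.9144} = 0.965350
N(−d₁) = 0.226776,  N(−d₂) = 0.572512
Put price V = K·e^{−rT}·N(−d₂) − S·N(−d₁) = 47.568732 − 24.539418 = 23.029313
φ(d₁) = (1/√(2π))·e^{−d₁²/2} = 0.301249
ν = S·φ(d₁)·√T = 55.650272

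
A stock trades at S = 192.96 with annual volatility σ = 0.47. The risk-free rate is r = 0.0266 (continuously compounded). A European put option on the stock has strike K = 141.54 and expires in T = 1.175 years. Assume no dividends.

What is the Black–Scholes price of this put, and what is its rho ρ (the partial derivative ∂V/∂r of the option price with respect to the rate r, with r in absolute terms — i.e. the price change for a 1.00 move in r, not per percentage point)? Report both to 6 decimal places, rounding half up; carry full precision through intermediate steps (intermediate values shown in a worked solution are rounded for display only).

price = 12.241485
ρ = -54.661551

σ√T = 0.47·√1.175 = 0.509468
d₁ = (ln(S/K) + (r+σ²/2)T) / (σ√T) = (ln(192.96/141.54) + (0.0266+0.47²/2)·1.175) / 0.509468 = (0.309901 + 0.161034) / 0.509468 = 0.924365
d₂ = d₁ − σ√T = 0.924365 − 0.509468 = 0.414897
e^{−rT} = e^{−0.0266·1.175} = 0.969228
N(−d₁) = 0.177648,  N(−d₂) = 0.339109
Put price V = K·e^{−rT}·N(−d₂) − S·N(−d₁) = 46.520469 − 34.278984 = 12.241485
ρ = −K·T·e^{−rT}·N(−d₂) = -54.661551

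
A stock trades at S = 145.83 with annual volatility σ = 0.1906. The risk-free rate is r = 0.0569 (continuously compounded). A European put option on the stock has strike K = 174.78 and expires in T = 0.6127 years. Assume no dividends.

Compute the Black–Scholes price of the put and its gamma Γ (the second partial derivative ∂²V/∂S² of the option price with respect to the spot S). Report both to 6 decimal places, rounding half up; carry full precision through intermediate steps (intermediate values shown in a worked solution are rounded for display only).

σ√T = 0.1906·√0.6127 = 0.149192
d₁ = (ln(S/K) + (r+σ²/2)T) / (σ√T) = (ln(145.83/174.78) + (0.0569+0.1906²/2)·0.6127) / 0.149192 = (-0.181086 + 0.045992) / 0.149192 = -0.905506
d₂ = d₁ − σ√T = -0.905506 − 0.149192 = -1.054698
e^{−rT} = e^{−0.0569·0.6127} = 0.965738
N(−d₁) = 0.817401,  N(−d₂) = 0.854218
Put price V = K·e^{−rT}·N(−d₂) − S·N(−d₁) = 144.184971 − 119.201633 = 24.983338
φ(d₁) = (1/√(2π))·e^{−d₁²/2} = 0.264766
Γ = φ(d₁) / (S·σ·√T) = 0.012169

price = 24.983338
Γ = 0.012169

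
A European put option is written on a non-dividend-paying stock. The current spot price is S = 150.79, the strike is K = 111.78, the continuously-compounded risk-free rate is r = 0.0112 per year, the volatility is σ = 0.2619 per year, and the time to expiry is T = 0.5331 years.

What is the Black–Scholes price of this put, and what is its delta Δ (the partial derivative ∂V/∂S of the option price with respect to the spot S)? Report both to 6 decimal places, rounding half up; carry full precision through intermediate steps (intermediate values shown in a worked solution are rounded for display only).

σ√T = 0.2619·√0.5331 = 0.191223
d₁ = (ln(S/K) + (r+σ²/2)T) / (σ√T) = (ln(150.79/111.78) + (0.0112+0.2619²/2)·0.5331) / 0.191223 = (0.299355 + 0.024254) / 0.191223 = 1.692315
d₂ = d₁ − σ√T = 1.692315 − 0.191223 = 1.501092
e^{−rT} = e^{−0.0112·0.5331} = 0.994047
N(−d₁) = 0.045293,  N(−d₂) = 0.066666
Put price V = K·e^{−rT}·N(−d₂) − S·N(−d₁) = 7.407553 − 6.829729 = 0.577824
Δ = −N(−d₁) = -0.045293

price = 0.577824
Δ = -0.045293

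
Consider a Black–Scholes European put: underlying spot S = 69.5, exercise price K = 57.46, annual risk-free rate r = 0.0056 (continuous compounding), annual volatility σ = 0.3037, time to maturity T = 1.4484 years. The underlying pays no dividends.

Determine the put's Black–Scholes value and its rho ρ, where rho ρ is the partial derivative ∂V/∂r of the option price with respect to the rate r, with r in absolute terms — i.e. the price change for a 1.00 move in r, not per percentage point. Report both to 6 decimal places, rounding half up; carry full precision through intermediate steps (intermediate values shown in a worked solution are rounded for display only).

price = 4.217622
ρ = -29.673719

σ√T = 0.3037·√1.4484 = 0.365501
d₁ = (ln(S/K) + (r+σ²/2)T) / (σ√T) = (ln(69.5/57.46) + (0.0056+0.3037²/2)·1.4484) / 0.365501 = (0.190238 + 0.074907) / 0.365501 = 0.725426
d₂ = d₁ − σ√T = 0.725426 − 0.365501 = 0.359925
e^{−rT} = e^{−0.0056·1.4484} = 0.991922
N(−d₁) = 0.234095,  N(−d₂) = 0.359452
Put price V = K·e^{−rT}·N(−d₂) − S·N(−d₁) = 20.487241 − 16.269619 = 4.217622
ρ = −K·T·e^{−rT}·N(−d₂) = -29.673719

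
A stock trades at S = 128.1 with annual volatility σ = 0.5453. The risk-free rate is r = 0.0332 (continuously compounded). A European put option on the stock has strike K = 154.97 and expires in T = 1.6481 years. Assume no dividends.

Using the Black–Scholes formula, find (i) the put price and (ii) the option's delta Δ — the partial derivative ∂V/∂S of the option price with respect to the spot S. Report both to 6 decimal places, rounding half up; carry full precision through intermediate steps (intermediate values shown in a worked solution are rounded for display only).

σ√T = 0.5453·√1.6481 = 0.700047
d₁ = (ln(S/K) + (r+σ²/2)T) / (σ√T) = (ln(128.1/154.97) + (0.0332+0.5453²/2)·1.6481) / 0.700047 = (-0.190420 + 0.299750) / 0.700047 = 0.156175
d₂ = d₁ − σ√T = 0.156175 − 0.700047 = -0.543873
e^{−rT} = e^{−0.0332·1.6481} = 0.946753
N(−d₁) = 0.437948,  N(−d₂) = 0.706735
Put price V = K·e^{−rT}·N(−d₂) − S·N(−d₁) = 103.691039 − 56.101101 = 47.589938
Δ = −N(−d₁) = -0.437948

price = 47.589938
Δ = -0.437948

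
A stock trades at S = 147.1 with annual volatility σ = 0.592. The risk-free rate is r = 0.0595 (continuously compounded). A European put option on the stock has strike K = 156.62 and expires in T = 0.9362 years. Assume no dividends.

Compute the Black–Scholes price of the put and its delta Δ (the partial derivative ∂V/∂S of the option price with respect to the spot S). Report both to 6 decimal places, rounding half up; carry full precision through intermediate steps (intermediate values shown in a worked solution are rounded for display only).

price = 33.796805
Δ = -0.391977

σ√T = 0.592·√0.9362 = 0.572804
d₁ = (ln(S/K) + (r+σ²/2)T) / (σ√T) = (ln(147.1/156.62) + (0.0595+0.592²/2)·0.9362) / 0.572804 = (-0.062710 + 0.219756) / 0.572804 = 0.274171
d₂ = d₁ − σ√T = 0.274171 − 0.572804 = -0.298633
e^{−rT} = e^{−0.0595·0.9362} = 0.945819
N(−d₁) = 0.391977,  N(−d₂) = 0.617390
Put price V = K·e^{−rT}·N(−d₂) − S·N(−d₁) = 91.456564 − 57.659759 = 33.796805
Δ = −N(−d₁) = -0.391977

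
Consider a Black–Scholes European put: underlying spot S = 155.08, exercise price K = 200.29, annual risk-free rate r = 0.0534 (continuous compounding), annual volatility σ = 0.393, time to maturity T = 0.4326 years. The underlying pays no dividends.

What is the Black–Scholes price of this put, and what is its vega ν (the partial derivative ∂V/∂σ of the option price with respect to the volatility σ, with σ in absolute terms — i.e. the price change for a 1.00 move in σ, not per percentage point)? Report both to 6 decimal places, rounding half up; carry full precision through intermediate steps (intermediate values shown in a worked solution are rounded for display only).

price = 45.132952
ν = 30.227041

σ√T = 0.393·√0.4326 = 0.258485
d₁ = (ln(S/K) + (r+σ²/2)T) / (σ√T) = (ln(155.08/200.29) + (0.0534+0.393²/2)·0.4326) / 0.258485 = (-0.255825 + 0.056508) / 0.258485 = -0.771096
d₂ = d₁ − σ√T = -0.771096 − 0.258485 = -1.029582
e^{−rT} = e^{−0.0534·0.4326} = 0.977164
N(−d₁) = 0.779675,  N(−d₂) = 0.848397
Put price V = K·e^{−rT}·N(−d₂) − S·N(−d₁) = 166.044963 − 120.912011 = 45.132952
φ(d₁) = (1/√(2π))·e^{−d₁²/2} = 0.296344
ν = S·φ(d₁)·√T = 30.227041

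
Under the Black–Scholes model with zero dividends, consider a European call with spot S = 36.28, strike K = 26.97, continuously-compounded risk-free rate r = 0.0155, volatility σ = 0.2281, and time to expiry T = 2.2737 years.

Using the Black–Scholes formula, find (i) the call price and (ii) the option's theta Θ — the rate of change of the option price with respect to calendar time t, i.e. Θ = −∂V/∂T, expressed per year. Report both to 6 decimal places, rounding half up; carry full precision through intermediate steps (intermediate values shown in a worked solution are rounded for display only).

price = 11.176894
Θ = -0.891025

σ√T = 0.2281·√2.2737 = 0.343947
d₁ = (ln(S/K) + (r+σ²/2)T) / (σ√T) = (ln(36.28/26.97) + (0.0155+0.2281²/2)·2.2737) / 0.343947 = (0.296541 + 0.094392) / 0.343947 = 1.136609
d₂ = d₁ − σ√T = 1.136609 − 0.343947 = 0.792662
e^{−rT} = e^{−0.0155·2.2737} = 0.965371
N(d₁) = 0.872149,  N(d₂) = 0.786013
Call price V = S·N(d₁) − K·e^{−rT}·N(d₂) = 31.641573 − 20.464678 = 11.176894
φ(d₁) = (1/√(2π))·e^{−d₁²/2} = 0.209113
Θ = −S·φ(d₁)·σ/(2√T) − r·K·e^{−rT}·N(d₂) = −0.573823 − 0.317203 = -0.891025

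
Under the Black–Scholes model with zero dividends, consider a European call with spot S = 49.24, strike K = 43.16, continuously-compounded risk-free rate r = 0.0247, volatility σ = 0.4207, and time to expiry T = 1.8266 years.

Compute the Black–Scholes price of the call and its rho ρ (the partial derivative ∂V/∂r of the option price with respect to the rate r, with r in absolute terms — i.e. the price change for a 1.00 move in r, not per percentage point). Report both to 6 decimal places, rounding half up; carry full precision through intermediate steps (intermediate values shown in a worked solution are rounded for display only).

price = 14.590870
ρ = 38.486190

σ√T = 0.4207·√1.8266 = 0.568583
d₁ = (ln(S/K) + (r+σ²/2)T) / (σ√T) = (ln(49.24/43.16) + (0.0247+0.4207²/2)·1.8266) / 0.568583 = (0.131792 + 0.206761) / 0.568583 = 0.595432
d₂ = d₁ − σ√T = 0.595432 − 0.568583 = 0.026848
e^{−rT} = e^{−0.0247·1.8266} = 0.955886
N(d₁) = 0.724223,  N(d₂) = 0.510710
Call price V = S·N(d₁) − K·e^{−rT}·N(d₂) = 35.660721 − 21.069851 = 14.590870
ρ = K·T·e^{−rT}·N(d₂) = 38.486190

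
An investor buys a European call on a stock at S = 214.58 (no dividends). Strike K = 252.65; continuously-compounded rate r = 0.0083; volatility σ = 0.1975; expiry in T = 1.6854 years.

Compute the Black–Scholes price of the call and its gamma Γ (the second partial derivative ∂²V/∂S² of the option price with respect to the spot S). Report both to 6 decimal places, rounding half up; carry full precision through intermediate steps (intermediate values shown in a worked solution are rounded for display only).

σ√T = 0.1975·√1.6854 = 0.256400
d₁ = (ln(S/K) + (r+σ²/2)T) / (σ√T) = (ln(214.58/252.65) + (0.0083+0.1975²/2)·1.6854) / 0.256400 = (-0.163323 + 0.046859) / 0.256400 = -0.454224
d₂ = d₁ − σ√T = -0.454224 − 0.256400 = -0.710624
e^{−rT} = e^{−0.0083·1.6854} = 0.986109
N(d₁) = 0.324834,  N(d₂) = 0.238659
Call price V = S·N(d₁) − K·e^{−rT}·N(d₂) = 69.702860 − 59.459486 = 10.243373
φ(d₁) = (1/√(2π))·e^{−d₁²/2} = 0.359839
Γ = φ(d₁) / (S·σ·√T) = 0.006540

price = 10.243373
Γ = 0.006540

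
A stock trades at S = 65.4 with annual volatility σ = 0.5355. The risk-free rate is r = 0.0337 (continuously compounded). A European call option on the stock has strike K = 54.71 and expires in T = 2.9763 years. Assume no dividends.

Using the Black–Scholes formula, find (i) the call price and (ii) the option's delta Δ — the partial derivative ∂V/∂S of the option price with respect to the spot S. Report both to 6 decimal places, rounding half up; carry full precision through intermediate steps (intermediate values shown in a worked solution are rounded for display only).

σ√T = 0.5355·√2.9763 = 0.923842
d₁ = (ln(S/K) + (r+σ²/2)T) / (σ√T) = (ln(65.4/54.71) + (0.0337+0.5355²/2)·2.9763) / 0.923842 = (0.178476 + 0.527044) / 0.923842 = 0.763679
d₂ = d₁ − σ√T = 0.763679 − 0.923842 = -0.160163
e^{−rT} = e^{−0.0337·2.9763} = 0.904565
N(d₁) = 0.777471,  N(d₂) = 0.436376
Call price V = S·N(d₁) − K·e^{−rT}·N(d₂) = 50.846593 − 21.595719 = 29.250875
Δ = N(d₁) = 0.777471

price = 29.250875
Δ = 0.777471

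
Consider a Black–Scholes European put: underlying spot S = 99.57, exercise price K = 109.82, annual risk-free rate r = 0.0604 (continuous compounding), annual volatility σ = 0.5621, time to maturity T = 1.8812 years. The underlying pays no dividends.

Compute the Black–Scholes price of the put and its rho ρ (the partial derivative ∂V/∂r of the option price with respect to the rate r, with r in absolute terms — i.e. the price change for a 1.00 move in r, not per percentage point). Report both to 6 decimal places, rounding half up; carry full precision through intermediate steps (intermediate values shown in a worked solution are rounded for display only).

price = 28.883904
ρ = -118.482216

σ√T = 0.5621·√1.8812 = 0.770959
d₁ = (ln(S/K) + (r+σ²/2)T) / (σ√T) = (ln(99.57/109.82) + (0.0604+0.5621²/2)·1.8812) / 0.770959 = (-0.097982 + 0.410813) / 0.770959 = 0.405769
d₂ = d₁ − σ√T = 0.405769 − 0.770959 = -0.365189
e^{−rT} = e^{−0.0604·1.8812} = 0.892593
N(−d₁) = 0.342456,  N(−d₂) = 0.642515
Put price V = K·e^{−rT}·N(−d₂) − S·N(−d₁) = 62.982254 − 34.098350 = 28.883904
ρ = −K·T·e^{−rT}·N(−d₂) = -118.482216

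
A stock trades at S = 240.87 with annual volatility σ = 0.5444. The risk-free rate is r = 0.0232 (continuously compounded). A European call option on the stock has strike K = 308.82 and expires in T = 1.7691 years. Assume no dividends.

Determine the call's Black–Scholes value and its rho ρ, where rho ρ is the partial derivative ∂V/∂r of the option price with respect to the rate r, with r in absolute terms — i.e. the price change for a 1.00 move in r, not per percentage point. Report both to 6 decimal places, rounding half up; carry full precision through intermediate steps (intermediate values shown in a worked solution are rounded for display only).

price = 51.122379
ρ = 135.450259

σ√T = 0.5444·√1.7691 = 0.724093
d₁ = (ln(S/K) + (r+σ²/2)T) / (σ√T) = (ln(240.87/308.82) + (0.0232+0.5444²/2)·1.7691) / 0.724093 = (-0.248501 + 0.303198) / 0.724093 = 0.075539
d₂ = d₁ − σ√T = 0.075539 − 0.724093 = -0.648554
e^{−rT} = e^{−0.0232·1.7691} = 0.959788
N(d₁) = 0.530107,  N(d₂) = 0.258313
Call price V = S·N(d₁) − K·e^{−rT}·N(d₂) = 127.686881 − 76.564501 = 51.122379
ρ = K·T·e^{−rT}·N(d₂) = 135.450259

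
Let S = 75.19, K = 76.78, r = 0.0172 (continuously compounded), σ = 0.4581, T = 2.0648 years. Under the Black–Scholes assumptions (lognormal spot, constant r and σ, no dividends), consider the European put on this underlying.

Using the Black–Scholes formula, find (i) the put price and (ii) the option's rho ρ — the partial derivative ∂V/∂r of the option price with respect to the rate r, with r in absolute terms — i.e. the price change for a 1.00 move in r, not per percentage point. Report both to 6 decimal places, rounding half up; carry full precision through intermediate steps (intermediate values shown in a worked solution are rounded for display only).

σ√T = 0.4581·√2.0648 = 0.658263
d₁ = (ln(S/K) + (r+σ²/2)T) / (σ√T) = (ln(75.19/76.78) + (0.0172+0.4581²/2)·2.0648) / 0.658263 = (-0.020926 + 0.252169) / 0.658263 = 0.351294
d₂ = d₁ − σ√T = 0.351294 − 0.658263 = -0.306969
e^{−rT} = e^{−0.0172·2.0648} = 0.965109
N(−d₁) = 0.362684,  N(−d₂) = 0.620567
Put price V = K·e^{−rT}·N(−d₂) − S·N(−d₁) = 45.984629 − 27.270211 = 18.714418
ρ = −K·T·e^{−rT}·N(−d₂) = -94.949063

price = 18.714418
ρ = -94.949063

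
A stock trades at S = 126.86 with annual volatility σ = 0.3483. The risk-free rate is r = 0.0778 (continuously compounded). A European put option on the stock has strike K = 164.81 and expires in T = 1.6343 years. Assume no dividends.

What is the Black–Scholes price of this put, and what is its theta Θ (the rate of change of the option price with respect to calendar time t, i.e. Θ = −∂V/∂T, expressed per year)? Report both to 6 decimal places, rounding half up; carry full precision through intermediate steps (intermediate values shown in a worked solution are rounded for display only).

σ√T = 0.3483·√1.6343 = 0.445266
d₁ = (ln(S/K) + (r+σ²/2)T) / (σ√T) = (ln(126.86/164.81) + (0.0778+0.3483²/2)·1.6343) / 0.445266 = (-0.261709 + 0.226279) / 0.445266 = -0.079570
d₂ = d₁ − σ√T = -0.079570 − 0.445266 = -0.524836
e^{−rT} = e^{−0.0778·1.6343} = 0.880603
N(−d₁) = 0.531710,  N(−d₂) = 0.700151
Put price V = K·e^{−rT}·N(−d₂) − S·N(−d₁) = 101.614475 − 67.452779 = 34.161696
φ(d₁) = (1/√(2π))·e^{−d₁²/2} = 0.397681
Θ = −S·φ(d₁)·σ/(2√T) + r·K·e^{−rT}·N(−d₂) = −6.872544 + 7.905606 = 1.033062

price = 34.161696
Θ = 1.033062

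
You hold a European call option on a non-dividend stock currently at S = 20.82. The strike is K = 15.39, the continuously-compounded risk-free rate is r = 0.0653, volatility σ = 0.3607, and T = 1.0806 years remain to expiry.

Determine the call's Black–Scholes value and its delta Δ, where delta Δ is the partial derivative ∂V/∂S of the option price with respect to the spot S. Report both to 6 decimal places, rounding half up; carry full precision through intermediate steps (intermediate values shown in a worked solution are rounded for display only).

σ√T = 0.3607·√1.0806 = 0.374955
d₁ = (ln(S/K) + (r+σ²/2)T) / (σ√T) = (ln(20.82/15.39) + (0.0653+0.3607²/2)·1.0806) / 0.374955 = (0.302196 + 0.140859) / 0.374955 = 1.181623
d₂ = d₁ − σ√T = 1.181623 − 0.374955 = 0.806668
e^{−rT} = e^{−0.0653·1.0806} = 0.931869
N(d₁) = 0.881322,  N(d₂) = 0.790071
Call price V = S·N(d₁) − K·e^{−rT}·N(d₂) = 18.349129 − 11.330775 = 7.018355
Δ = N(d₁) = 0.881322

price = 7.018355
Δ = 0.881322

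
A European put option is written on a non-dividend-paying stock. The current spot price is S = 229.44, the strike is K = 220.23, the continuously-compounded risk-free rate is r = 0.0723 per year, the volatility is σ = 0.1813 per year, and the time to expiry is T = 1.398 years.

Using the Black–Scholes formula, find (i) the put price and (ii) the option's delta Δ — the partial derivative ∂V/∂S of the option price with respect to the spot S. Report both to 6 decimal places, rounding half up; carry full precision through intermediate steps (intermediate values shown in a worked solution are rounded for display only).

price = 6.947625
Δ = -0.220705

σ√T = 0.1813·√1.398 = 0.214364
d₁ = (ln(S/K) + (r+σ²/2)T) / (σ√T) = (ln(229.44/220.23) + (0.0723+0.1813²/2)·1.398) / 0.214364 = (0.040969 + 0.124051) / 0.214364 = 0.769815
d₂ = d₁ − σ√T = 0.769815 − 0.214364 = 0.555451
e^{−rT} = e^{−0.0723·1.398} = 0.903865
N(−d₁) = 0.220705,  N(−d₂) = 0.289293
Put price V = K·e^{−rT}·N(−d₂) − S·N(−d₁) = 57.586149 − 50.638524 = 6.947625
Δ = −N(−d₁) = -0.220705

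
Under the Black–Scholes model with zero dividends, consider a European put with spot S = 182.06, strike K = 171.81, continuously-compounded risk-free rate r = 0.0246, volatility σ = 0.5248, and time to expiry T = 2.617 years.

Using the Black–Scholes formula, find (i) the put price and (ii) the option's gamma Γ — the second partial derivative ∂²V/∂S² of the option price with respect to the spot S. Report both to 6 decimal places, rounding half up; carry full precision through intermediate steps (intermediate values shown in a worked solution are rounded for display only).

price = 46.481749
Γ = 0.002196

σ√T = 0.5248·√2.617 = 0.848977
d₁ = (ln(S/K) + (r+σ²/2)T) / (σ√T) = (ln(182.06/171.81) + (0.0246+0.5248²/2)·2.617) / 0.848977 = (0.057947 + 0.424759) / 0.848977 = 0.568574
d₂ = d₁ − σ√T = 0.568574 − 0.848977 = -0.280403
e^{−rT} = e^{−0.0246·2.617} = 0.937650
N(−d₁) = 0.284823,  N(−d₂) = 0.610416
Put price V = K·e^{−rT}·N(−d₂) − S·N(−d₁) = 98.336567 − 51.854818 = 46.481749
φ(d₁) = (1/√(2π))·e^{−d₁²/2} = 0.339400
Γ = φ(d₁) / (S·σ·√T) = 0.002196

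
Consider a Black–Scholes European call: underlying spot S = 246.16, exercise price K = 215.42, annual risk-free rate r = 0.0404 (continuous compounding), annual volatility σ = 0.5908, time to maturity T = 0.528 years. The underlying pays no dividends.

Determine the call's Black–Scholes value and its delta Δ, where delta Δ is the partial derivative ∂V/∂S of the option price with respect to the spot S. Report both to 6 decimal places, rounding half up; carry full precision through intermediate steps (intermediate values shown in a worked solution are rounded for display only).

σ√T = 0.5908·√0.528 = 0.429297
d₁ = (ln(S/K) + (r+σ²/2)T) / (σ√T) = (ln(246.16/215.42) + (0.0404+0.5908²/2)·0.528) / 0.429297 = (0.133392 + 0.113479) / 0.429297 = 0.575060
d₂ = d₁ − σ√T = 0.575060 − 0.429297 = 0.145763
e^{−rT} = e^{−0.0404·0.528} = 0.978895
N(d₁) = 0.717374,  N(d₂) = 0.557946
Call price V = S·N(d₁) − K·e^{−rT}·N(d₂) = 176.588903 − 117.655968 = 58.932935
Δ = N(d₁) = 0.717374

price = 58.932935
Δ = 0.717374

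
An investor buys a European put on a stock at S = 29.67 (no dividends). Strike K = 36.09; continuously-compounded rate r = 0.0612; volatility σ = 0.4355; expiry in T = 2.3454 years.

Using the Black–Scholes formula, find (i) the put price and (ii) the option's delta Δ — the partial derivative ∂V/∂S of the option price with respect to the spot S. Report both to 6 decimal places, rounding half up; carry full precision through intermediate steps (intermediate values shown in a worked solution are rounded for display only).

σ√T = 0.4355·√2.3454 = 0.666955
d₁ = (ln(S/K) + (r+σ²/2)T) / (σ√T) = (ln(29.67/36.09) + (0.0612+0.4355²/2)·2.3454) / 0.666955 = (-0.195879 + 0.365953) / 0.666955 = 0.255000
d₂ = d₁ − σ√T = 0.255000 − 0.666955 = -0.411955
e^{−rT} = e^{−0.0612·2.3454} = 0.866287
N(−d₁) = 0.399361,  N(−d₂) = 0.659814
Put price V = K·e^{−rT}·N(−d₂) − S·N(−d₁) = 20.628626 − 11.849055 = 8.779570
Δ = −N(−d₁) = -0.399361

price = 8.779570
Δ = -0.399361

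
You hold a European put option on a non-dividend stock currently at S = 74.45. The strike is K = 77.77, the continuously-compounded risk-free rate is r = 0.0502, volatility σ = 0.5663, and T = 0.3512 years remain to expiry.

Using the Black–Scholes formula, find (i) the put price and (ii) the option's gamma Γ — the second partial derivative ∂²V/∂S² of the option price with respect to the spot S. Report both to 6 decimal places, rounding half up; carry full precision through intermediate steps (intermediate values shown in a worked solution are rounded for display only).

σ√T = 0.5663·√0.3512 = 0.335601
d₁ = (ln(S/K) + (r+σ²/2)T) / (σ√T) = (ln(74.45/77.77) + (0.0502+0.5663²/2)·0.3512) / 0.335601 = (-0.043628 + 0.073944) / 0.335601 = 0.090335
d₂ = d₁ − σ√T = 0.090335 − 0.335601 = -0.245267
e^{−rT} = e^{−0.0502·0.3512} = 0.982524
N(−d₁) = 0.464011,  N(−d₂) = 0.596875
Put price V = K·e^{−rT}·N(−d₂) − S·N(−d₁) = 45.607771 − 34.545595 = 11.062176
φ(d₁) = (1/√(2π))·e^{−d₁²/2} = 0.397318
Γ = φ(d₁) / (S·σ·√T) = 0.015902

price = 11.062176
Γ = 0.015902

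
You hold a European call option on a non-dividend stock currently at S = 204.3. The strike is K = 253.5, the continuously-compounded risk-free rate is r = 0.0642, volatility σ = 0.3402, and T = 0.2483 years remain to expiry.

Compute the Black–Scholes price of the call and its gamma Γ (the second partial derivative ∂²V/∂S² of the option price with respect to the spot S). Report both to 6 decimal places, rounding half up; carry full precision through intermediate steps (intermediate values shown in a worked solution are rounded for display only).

price = 2.236762
Γ = 0.006331

σ√T = 0.3402·√0.2483 = 0.169521
d₁ = (ln(S/K) + (r+σ²/2)T) / (σ√T) = (ln(204.3/253.5) + (0.0642+0.3402²/2)·0.2483) / 0.169521 = (-0.215774 + 0.030309) / 0.169521 = -1.094054
d₂ = d₁ − σ√T = -1.094054 − 0.169521 = -1.263575
e^{−rT} = e^{−0.0642·0.2483} = 0.984186
N(d₁) = 0.136966,  N(d₂) = 0.103191
Call price V = S·N(d₁) − K·e^{−rT}·N(d₂) = 27.982066 − 25.745304 = 2.236762
φ(d₁) = (1/√(2π))·e^{−d₁²/2} = 0.219278
Γ = φ(d₁) / (S·σ·√T) = 0.006331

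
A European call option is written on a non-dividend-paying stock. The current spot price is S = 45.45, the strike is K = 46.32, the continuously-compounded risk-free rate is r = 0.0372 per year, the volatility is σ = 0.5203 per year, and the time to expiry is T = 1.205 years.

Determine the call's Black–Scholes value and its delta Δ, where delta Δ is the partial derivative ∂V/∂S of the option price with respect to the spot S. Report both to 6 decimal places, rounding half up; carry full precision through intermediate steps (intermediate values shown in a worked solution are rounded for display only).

price = 10.676801
Δ = 0.629625

σ√T = 0.5203·√1.205 = 0.571146
d₁ = (ln(S/K) + (r+σ²/2)T) / (σ√T) = (ln(45.45/46.32) + (0.0372+0.5203²/2)·1.205) / 0.571146 = (-0.018961 + 0.207930) / 0.571146 = 0.330859
d₂ = d₁ − σ√T = 0.330859 − 0.571146 = -0.240287
e^{−rT} = e^{−0.0372·1.205} = 0.956164
N(d₁) = 0.629625,  N(d₂) = 0.405054
Call price V = S·N(d₁) − K·e^{−rT}·N(d₂) = 28.616438 − 17.939637 = 10.676801
Δ = N(d₁) = 0.629625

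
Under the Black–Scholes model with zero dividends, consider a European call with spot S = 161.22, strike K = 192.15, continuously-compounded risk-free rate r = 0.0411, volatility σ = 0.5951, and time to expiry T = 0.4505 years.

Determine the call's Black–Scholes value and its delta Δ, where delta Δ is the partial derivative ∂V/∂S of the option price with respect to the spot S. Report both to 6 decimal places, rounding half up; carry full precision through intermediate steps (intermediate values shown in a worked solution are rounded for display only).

σ√T = 0.5951·√0.4505 = 0.399427
d₁ = (ln(S/K) + (r+σ²/2)T) / (σ√T) = (ln(161.22/192.15) + (0.0411+0.5951²/2)·0.4505) / 0.399427 = (-0.175506 + 0.098286) / 0.399427 = -0.193327
d₂ = d₁ − σ√T = -0.193327 − 0.399427 = -0.592754
e^{−rT} = e^{−0.0411·0.4505} = 0.981655
N(d₁) = 0.423352,  N(d₂) = 0.276673
Call price V = S·N(d₁) − K·e^{−rT}·N(d₂) = 68.252731 − 52.187433 = 16.065298
Δ = N(d₁) = 0.423352

price = 16.065298
Δ = 0.423352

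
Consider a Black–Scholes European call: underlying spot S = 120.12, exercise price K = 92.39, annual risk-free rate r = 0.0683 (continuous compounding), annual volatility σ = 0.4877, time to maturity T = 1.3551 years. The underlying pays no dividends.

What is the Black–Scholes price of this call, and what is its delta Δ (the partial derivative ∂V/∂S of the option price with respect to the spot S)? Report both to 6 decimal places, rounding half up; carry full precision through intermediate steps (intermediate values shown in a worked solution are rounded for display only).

price = 44.937723
Δ = 0.818380

σ√T = 0.4877·√1.3551 = 0.567726
d₁ = (ln(S/K) + (r+σ²/2)T) / (σ√T) = (ln(120.12/92.39) + (0.0683+0.4877²/2)·1.3551) / 0.567726 = (0.262472 + 0.253709) / 0.567726 = 0.909210
d₂ = d₁ − σ√T = 0.909210 − 0.567726 = 0.341485
e^{−rT} = e^{−0.0683·1.3551} = 0.911601
N(d₁) = 0.818380,  N(d₂) = 0.633631
Call price V = S·N(d₁) − K·e^{−rT}·N(d₂) = 98.303861 − 53.366139 = 44.937723
Δ = N(d₁) = 0.818380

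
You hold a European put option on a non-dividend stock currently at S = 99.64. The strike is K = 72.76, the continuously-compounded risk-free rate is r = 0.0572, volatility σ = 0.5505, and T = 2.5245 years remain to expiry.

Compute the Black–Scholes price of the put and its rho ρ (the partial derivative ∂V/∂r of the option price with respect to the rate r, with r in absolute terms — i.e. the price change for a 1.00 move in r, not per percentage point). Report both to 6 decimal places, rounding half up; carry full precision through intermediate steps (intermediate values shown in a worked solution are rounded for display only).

σ√T = 0.5505·√2.5245 = 0.874672
d₁ = (ln(S/K) + (r+σ²/2)T) / (σ√T) = (ln(99.64/72.76) + (0.0572+0.5505²/2)·2.5245) / 0.874672 = (0.314397 + 0.526927) / 0.874672 = 0.961874
d₂ = d₁ − σ√T = 0.961874 − 0.874672 = 0.087203
e^{−rT} = e^{−0.0572·2.5245} = 0.865540
N(−d₁) = 0.168056,  N(−d₂) = 0.465255
Put price V = K·e^{−rT}·N(−d₂) − S·N(−d₁) = 29.300246 − 16.745143 = 12.555103
ρ = −K·T·e^{−rT}·N(−d₂) = -73.968470

price = 12.555103
ρ = -73.968470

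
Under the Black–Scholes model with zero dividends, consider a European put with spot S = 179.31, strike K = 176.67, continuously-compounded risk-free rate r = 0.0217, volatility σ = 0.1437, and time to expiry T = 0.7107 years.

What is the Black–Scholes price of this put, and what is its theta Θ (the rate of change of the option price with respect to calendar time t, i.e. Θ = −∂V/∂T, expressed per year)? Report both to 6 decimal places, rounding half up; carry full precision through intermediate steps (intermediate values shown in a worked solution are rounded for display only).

price = 6.124043
Θ = -4.205832

σ√T = 0.1437·√0.7107 = 0.121143
d₁ = (ln(S/K) + (r+σ²/2)T) / (σ√T) = (ln(179.31/176.67) + (0.0217+0.1437²/2)·0.7107) / 0.121143 = (0.014833 + 0.022760) / 0.121143 = 0.310315
d₂ = d₁ − σ√T = 0.310315 − 0.121143 = 0.189172
e^{−rT} = e^{−0.0217·0.7107} = 0.984696
N(−d₁) = 0.378161,  N(−d₂) = 0.424979
Put price V = K·e^{−rT}·N(−d₂) − S·N(−d₁) = 73.932044 − 67.808000 = 6.124043
φ(d₁) = (1/√(2π))·e^{−d₁²/2} = 0.380189
Θ = −S·φ(d₁)·σ/(2√T) + r·K·e^{−rT}·N(−d₂) = −5.810158 + 1.604325 = -4.205832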